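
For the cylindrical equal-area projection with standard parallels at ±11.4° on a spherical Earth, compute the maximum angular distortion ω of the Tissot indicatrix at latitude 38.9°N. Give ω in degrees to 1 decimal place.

Cylindrical equal-area (φ₀ = 11.4°): h = cos φ / cos 11.4° along meridians, k = cos 11.4° / cos φ along parallels; h·k = 1.
At 38.9°: h = 0.7939, k = 1.260; principal scales a = 1.260, b = 0.7939.
sin(ω/2) = (a − b)/(a + b) = 0.4657/2.054 = 0.2268, so ω = 2 arcsin(0.2268) ≈ 26.2°.

26.2°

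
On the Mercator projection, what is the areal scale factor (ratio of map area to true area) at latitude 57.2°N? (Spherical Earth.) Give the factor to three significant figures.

The Mercator projection is conformal; its linear scale factor is the same in every direction and equals sec φ = 1/cos φ.
Areal scale = k² = sec²φ = 1/cos²(57.2°) = 1/0.5417² = 3.408.

3.41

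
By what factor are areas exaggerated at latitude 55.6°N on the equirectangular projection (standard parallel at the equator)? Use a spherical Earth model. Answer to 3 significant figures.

1.77

In the plate carrée (x = Rλ, y = Rφ), meridians are true-scale (h = 1) and parallels are stretched by k = sec φ.
Areal scale = h·k = 1 × sec φ; at 55.6°, h = 1.000, k = 1.770, so h·k = 1.770.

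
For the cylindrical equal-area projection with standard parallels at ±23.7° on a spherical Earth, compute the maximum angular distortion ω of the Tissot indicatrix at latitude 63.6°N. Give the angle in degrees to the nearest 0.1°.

Cylindrical equal-area (φ₀ = 23.7°): h = cos φ / cos 23.7° along meridians, k = cos 23.7° / cos φ along parallels; h·k = 1.
At 63.6°: h = 0.4856, k = 2.059; principal scales a = 2.059, b = 0.4856.
sin(ω/2) = (a − b)/(a + b) = 1.574/2.545 = 0.6184, so ω = 2 arcsin(0.6184) ≈ 76.4°.

76.4°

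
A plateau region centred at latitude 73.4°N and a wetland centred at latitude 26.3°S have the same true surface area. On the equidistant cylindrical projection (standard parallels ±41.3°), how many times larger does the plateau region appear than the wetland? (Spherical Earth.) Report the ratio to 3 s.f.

3.14

With standard parallel φ₀ = 41.3°, the equirectangular projection gives x = Rλ cos φ₀, y = Rφ, so h = 1 and k = cos 41.3° / cos φ.
Areal scale at 73.4°: h·k = 1.000 × 2.630 = 2.630.
Areal scale at 26.3°: h·k = 1.000 × 0.8380 = 0.8380.
Ratio = 2.630/0.8380 ≈ 3.14.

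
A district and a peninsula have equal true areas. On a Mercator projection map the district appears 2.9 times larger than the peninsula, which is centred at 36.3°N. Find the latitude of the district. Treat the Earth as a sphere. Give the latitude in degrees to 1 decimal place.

On Mercator, (apparent₁)/(apparent₂) = sec²φ₁ / sec²φ₂ when true areas are equal.
cos²φ₂ / cos²φ₁ = 2.9  ⇒  cos φ₁ = cos 36.3° / √2.9 = 0.8059/1.703 = 0.4733.
φ₁ = arccos(0.4733) ≈ 61.8°.

61.8°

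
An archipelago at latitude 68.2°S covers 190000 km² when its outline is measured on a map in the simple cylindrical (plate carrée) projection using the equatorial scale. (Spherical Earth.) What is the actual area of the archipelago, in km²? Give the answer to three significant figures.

70600 km²

In the plate carrée (x = Rλ, y = Rφ), meridians are true-scale (h = 1) and parallels are stretched by k = sec φ.
Areal scale = h·k = 1 × sec φ; at 68.2°, h = 1.000, k = 2.693, so h·k = 2.693.
True area = apparent / (areal scale) = 190000 / 2.693 ≈ 70600 km².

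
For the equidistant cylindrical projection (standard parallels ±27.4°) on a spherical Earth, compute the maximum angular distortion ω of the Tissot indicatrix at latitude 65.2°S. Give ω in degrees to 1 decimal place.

42.0°

In the equirectangular projection with standard parallel φ₀ = 27.4° (x = Rλ cos φ₀, y = Rφ), meridians are true-scale (h = 1) and the parallel scale is k = cos φ₀ / cos φ.
At 65.2°: h = 1.000, k = 2.117; principal scales a = 2.117, b = 1.000.
sin(ω/2) = (a − b)/(a + b) = 1.117/3.117 = 0.3583, so ω = 2 arcsin(0.3583) ≈ 42.0°.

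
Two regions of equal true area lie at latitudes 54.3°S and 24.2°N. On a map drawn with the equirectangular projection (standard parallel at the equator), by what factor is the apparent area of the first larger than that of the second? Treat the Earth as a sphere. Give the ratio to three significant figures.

For the equirectangular projection with φ₀ = 0 (plate carrée), h = 1 along meridians and k = sec φ along parallels.
Areal scale at 54.3°: h·k = 1.000 × 1.714 = 1.714.
Areal scale at 24.2°: h·k = 1.000 × 1.096 = 1.096.
Ratio = 1.714/1.096 ≈ 1.56.

1.56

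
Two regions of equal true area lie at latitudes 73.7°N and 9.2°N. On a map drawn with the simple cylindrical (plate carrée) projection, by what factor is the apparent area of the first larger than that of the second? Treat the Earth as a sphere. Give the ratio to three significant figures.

3.52

In the plate carrée (x = Rλ, y = Rφ), meridians are true-scale (h = 1) and parallels are stretched by k = sec φ.
Areal scale at 73.7°: h·k = 1.000 × 3.563 = 3.563.
Areal scale at 9.2°: h·k = 1.000 × 1.013 = 1.013.
Ratio = 3.563/1.013 ≈ 3.52.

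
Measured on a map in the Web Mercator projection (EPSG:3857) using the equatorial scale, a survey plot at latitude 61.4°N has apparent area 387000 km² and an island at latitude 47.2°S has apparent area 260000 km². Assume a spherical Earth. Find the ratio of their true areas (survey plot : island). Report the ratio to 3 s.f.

0.739

Since Mercator area scale is 1/cos²φ, the true area equals the apparent area multiplied by cos²φ.
True area of survey plot: 387000 × cos²(61.4°) = 387000 × 0.2291 = 88680 km².
True area of island: 260000 × cos²(47.2°) = 260000 × 0.4616 = 120000 km².
Ratio = 88680 / 120000 ≈ 0.739.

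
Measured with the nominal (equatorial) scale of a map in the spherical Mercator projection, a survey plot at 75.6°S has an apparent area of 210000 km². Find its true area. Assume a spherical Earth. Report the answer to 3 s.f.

13000 km²

For Mercator, h = k = sec φ (a conformal cylindrical projection has a single point scale, 1/cos φ).
Areal scale = k² = sec²φ = 1/cos²(75.6°) = 1/0.2487² = 16.17.
True area = apparent / (areal scale) = 210000 / 16.17 ≈ 13000 km².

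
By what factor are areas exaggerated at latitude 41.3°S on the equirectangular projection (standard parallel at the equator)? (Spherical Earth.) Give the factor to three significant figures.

In the plate carrée (x = Rλ, y = Rφ), meridians are true-scale (h = 1) and parallels are stretched by k = sec φ.
Areal scale = h·k = 1 × sec φ; at 41.3°, h = 1.000, k = 1.331, so h·k = 1.331.

1.33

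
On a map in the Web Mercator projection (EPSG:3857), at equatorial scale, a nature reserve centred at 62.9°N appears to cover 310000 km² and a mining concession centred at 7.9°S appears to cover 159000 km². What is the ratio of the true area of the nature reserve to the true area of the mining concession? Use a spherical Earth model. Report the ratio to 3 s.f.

0.412

On Mercator the areal scale is sec²φ, so true area = apparent × cos²φ.
True area of nature reserve: 310000 × cos²(62.9°) = 310000 × 0.2075 = 64330 km².
True area of mining concession: 159000 × cos²(7.9°) = 159000 × 0.9811 = 156000 km².
Ratio = 64330 / 156000 ≈ 0.412.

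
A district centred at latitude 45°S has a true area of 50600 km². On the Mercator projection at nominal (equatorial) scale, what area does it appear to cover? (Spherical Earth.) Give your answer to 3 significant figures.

101000 km²

Mercator is conformal, so the point scale is isotropic: h = k = sec φ = 1/cos φ.
Areal scale = k² = sec²φ = 1/cos²(45°) = 1/0.7071² = 2.000.
Apparent area = 50600 × 2.000 ≈ 101000 km².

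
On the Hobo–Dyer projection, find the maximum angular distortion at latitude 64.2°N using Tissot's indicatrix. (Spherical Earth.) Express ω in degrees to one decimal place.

65.0°

Hobo–Dyer is a cylindrical equal-area projection with standard parallels at ±37.5°. A cylindrical equal-area projection with standard parallel φ₀ has meridian scale h = cos φ / cos φ₀ and parallel scale k = cos φ₀ / cos φ (so areas are preserved, h·k = 1).
At 64.2°: h = 0.5486, k = 1.823; principal scales a = 1.823, b = 0.5486.
sin(ω/2) = (a − b)/(a + b) = 1.274/2.371 = 0.5373, so ω = 2 arcsin(0.5373) ≈ 65.0°.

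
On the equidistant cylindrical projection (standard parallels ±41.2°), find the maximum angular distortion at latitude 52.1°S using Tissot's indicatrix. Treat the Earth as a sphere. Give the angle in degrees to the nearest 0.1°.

The equidistant cylindrical projection with φ₀ = 41.2° has h = 1 (meridians true) and k = cos φ₀ / cos φ along parallels.
At 52.1°: h = 1.000, k = 1.225; principal scales a = 1.225, b = 1.000.
sin(ω/2) = (a − b)/(a + b) = 0.2249/2.225 = 0.1011, so ω = 2 arcsin(0.1011) ≈ 11.6°.

11.6°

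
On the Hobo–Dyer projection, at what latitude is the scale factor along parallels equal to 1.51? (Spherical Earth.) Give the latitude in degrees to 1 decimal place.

58.3°

Hobo–Dyer is a cylindrical equal-area projection with standard parallels at ±37.5°. Cylindrical equal-area (φ₀ = 37.5°): h = cos φ / cos 37.5° along meridians, k = cos 37.5° / cos φ along parallels; h·k = 1.
k = cos φ₀ / cos φ = 1.51  ⇒  cos φ = cos 37.5° / 1.51 = 0.5254.
φ = arccos(0.5254) ≈ 58.3°.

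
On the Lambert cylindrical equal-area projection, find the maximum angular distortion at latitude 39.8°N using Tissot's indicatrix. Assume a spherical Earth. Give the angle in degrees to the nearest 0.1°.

The Lambert cylindrical equal-area projection is the cylindrical equal-area projection with its standard parallel at the equator (φ₀ = 0). A cylindrical equal-area projection with standard parallel φ₀ has meridian scale h = cos φ / cos φ₀ and parallel scale k = cos φ₀ / cos φ (so areas are preserved, h·k = 1).
At 39.8°: h = 0.7683, k = 1.302; principal scales a = 1.302, b = 0.7683.
sin(ω/2) = (a − b)/(a + b) = 0.5333/2.070 = 0.2577, so ω = 2 arcsin(0.2577) ≈ 29.9°.

29.9°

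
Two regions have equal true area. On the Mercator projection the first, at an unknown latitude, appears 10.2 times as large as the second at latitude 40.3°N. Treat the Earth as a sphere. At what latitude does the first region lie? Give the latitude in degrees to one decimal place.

76.2°

On Mercator, (apparent₁)/(apparent₂) = sec²φ₁ / sec²φ₂ when true areas are equal.
cos²φ₂ / cos²φ₁ = 10.2  ⇒  cos φ₁ = cos 40.3° / √10.2 = 0.7627/3.194 = 0.2388.
φ₁ = arccos(0.2388) ≈ 76.2°.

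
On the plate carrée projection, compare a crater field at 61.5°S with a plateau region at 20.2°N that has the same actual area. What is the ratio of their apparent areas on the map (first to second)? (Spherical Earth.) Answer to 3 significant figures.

1.97

In the plate carrée (x = Rλ, y = Rφ), meridians are true-scale (h = 1) and parallels are stretched by k = sec φ.
Areal scale at 61.5°: h·k = 1.000 × 2.096 = 2.096.
Areal scale at 20.2°: h·k = 1.000 × 1.066 = 1.066.
Ratio = 2.096/1.066 ≈ 1.97.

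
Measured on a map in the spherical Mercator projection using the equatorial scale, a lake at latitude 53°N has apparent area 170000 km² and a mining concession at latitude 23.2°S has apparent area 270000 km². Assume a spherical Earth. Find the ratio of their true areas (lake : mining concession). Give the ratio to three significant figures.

Mercator's areal exaggeration is sec²φ; hence true area = (apparent area) · cos²φ.
True area of lake: 170000 × cos²(53°) = 170000 × 0.3622 = 61570 km².
True area of mining concession: 270000 × cos²(23.2°) = 270000 × 0.8448 = 228100 km².
Ratio = 61570 / 228100 ≈ 0.270.

0.270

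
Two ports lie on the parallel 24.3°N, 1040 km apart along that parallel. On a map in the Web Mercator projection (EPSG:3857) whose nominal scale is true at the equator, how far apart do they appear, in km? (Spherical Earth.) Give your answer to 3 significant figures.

1140 km

Mercator is conformal, so the point scale is isotropic: h = k = sec φ = 1/cos φ.
Along the parallel, k = sec 24.3° = 1/0.9114 = 1.097.
Map distance = 1040 × 1.097 ≈ 1140 km.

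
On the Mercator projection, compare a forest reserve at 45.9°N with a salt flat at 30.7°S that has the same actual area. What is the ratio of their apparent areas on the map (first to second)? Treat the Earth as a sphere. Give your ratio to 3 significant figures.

1.53

Mercator is conformal with k = sec φ, so areal scale = k² = sec²φ.
At 45.9°: sec²(45.9°) = 1/0.6959² = 2.065.
At 30.7°: sec²(30.7°) = 1/0.8599² = 1.353.
Ratio = 2.065/1.353 = cos²(30.7°)/cos²(45.9°) ≈ 1.53.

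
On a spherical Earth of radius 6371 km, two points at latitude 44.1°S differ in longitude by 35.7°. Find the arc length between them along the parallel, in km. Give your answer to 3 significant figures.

Arc length along a parallel = R cos φ · Δλ (with Δλ in radians).
= 6371 × cos 44.1° × (35.7° × π/180) = 6371 × 0.7181 × 0.6231 ≈ 2850 km.

2850 km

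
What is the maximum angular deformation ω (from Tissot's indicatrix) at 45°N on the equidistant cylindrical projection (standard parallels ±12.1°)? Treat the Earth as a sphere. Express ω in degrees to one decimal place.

The equidistant cylindrical projection with φ₀ = 12.1° has h = 1 (meridians true) and k = cos φ₀ / cos φ along parallels.
At 45°: h = 1.000, k = 1.383; principal scales a = 1.383, b = 1.000.
sin(ω/2) = (a − b)/(a + b) = 0.3828/2.383 = 0.1606, so ω = 2 arcsin(0.1606) ≈ 18.5°.

18.5°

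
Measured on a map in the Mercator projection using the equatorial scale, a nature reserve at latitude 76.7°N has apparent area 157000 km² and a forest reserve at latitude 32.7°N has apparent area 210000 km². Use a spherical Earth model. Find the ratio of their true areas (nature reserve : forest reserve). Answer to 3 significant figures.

On Mercator the areal scale is sec²φ, so true area = apparent × cos²φ.
True area of nature reserve: 157000 × cos²(76.7°) = 157000 × 0.05292 = 8309 km².
True area of forest reserve: 210000 × cos²(32.7°) = 210000 × 0.7081 = 148700 km².
Ratio = 8309 / 148700 ≈ 0.0559.

0.0559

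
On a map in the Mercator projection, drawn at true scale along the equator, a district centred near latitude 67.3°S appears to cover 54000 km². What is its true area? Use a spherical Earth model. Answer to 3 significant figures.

The Mercator projection is conformal; its linear scale factor is the same in every direction and equals sec φ = 1/cos φ.
Areal scale = k² = sec²φ = 1/cos²(67.3°) = 1/0.3859² = 6.715.
True area = apparent / (areal scale) = 54000 / 6.715 ≈ 8040 km².

8040 km²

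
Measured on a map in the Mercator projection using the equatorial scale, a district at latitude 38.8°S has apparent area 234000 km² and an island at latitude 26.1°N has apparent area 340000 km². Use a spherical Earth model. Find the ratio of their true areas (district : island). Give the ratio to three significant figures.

0.518

Since Mercator area scale is 1/cos²φ, the true area equals the apparent area multiplied by cos²φ.
True area of district: 234000 × cos²(38.8°) = 234000 × 0.6074 = 142100 km².
True area of island: 340000 × cos²(26.1°) = 340000 × 0.8065 = 274200 km².
Ratio = 142100 / 274200 ≈ 0.518.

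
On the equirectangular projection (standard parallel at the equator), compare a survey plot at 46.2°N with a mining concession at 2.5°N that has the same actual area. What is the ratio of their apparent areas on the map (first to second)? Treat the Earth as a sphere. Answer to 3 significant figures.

1.44

In the plate carrée (x = Rλ, y = Rφ), meridians are true-scale (h = 1) and parallels are stretched by k = sec φ.
Areal scale at 46.2°: h·k = 1.000 × 1.445 = 1.445.
Areal scale at 2.5°: h·k = 1.000 × 1.001 = 1.001.
Ratio = 1.445/1.001 ≈ 1.44.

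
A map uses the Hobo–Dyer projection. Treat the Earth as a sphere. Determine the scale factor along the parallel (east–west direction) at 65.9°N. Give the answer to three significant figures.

Hobo–Dyer is a cylindrical equal-area projection with standard parallels at ±37.5°. For cylindrical equal-area with standard parallel φ₀, h = cos φ / cos φ₀ and k = cos φ₀ / cos φ, so h·k = 1.
k = cos 37.5° / cos 65.9° = 0.7934/0.4083 = 1.943.

1.94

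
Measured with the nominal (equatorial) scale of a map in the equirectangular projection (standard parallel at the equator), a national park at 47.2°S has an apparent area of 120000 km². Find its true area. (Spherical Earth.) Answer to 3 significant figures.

81500 km²

Plate carrée maps x = Rλ, y = Rφ. The meridian scale is h = 1 and the parallel scale is k = 1/cos φ = sec φ.
Areal scale = h·k = 1 × sec φ; at 47.2°, h = 1.000, k = 1.472, so h·k = 1.472.
True area = apparent / (areal scale) = 120000 / 1.472 ≈ 81500 km².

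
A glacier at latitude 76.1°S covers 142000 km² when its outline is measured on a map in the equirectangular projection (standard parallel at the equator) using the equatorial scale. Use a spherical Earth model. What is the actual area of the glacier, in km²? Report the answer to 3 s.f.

In the plate carrée (x = Rλ, y = Rφ), meridians are true-scale (h = 1) and parallels are stretched by k = sec φ.
Areal scale = h·k = 1 × sec φ; at 76.1°, h = 1.000, k = 4.163, so h·k = 4.163.
True area = apparent / (areal scale) = 142000 / 4.163 ≈ 34100 km².

34100 km²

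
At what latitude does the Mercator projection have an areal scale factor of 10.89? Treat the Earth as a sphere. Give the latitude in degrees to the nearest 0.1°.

Mercator areal scale is sec²φ.
sec²φ = 10.89  ⇒  cos²φ = 0.09183  ⇒  cos φ = 0.3030.
φ = arccos(0.3030) ≈ 72.4°.

72.4°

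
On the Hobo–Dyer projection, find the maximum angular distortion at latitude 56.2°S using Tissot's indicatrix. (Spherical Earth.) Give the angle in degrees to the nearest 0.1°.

The Hobo–Dyer projection is cylindrical equal-area with φ₀ = 37.5°. For cylindrical equal-area with standard parallel φ₀, h = cos φ / cos φ₀ and k = cos φ₀ / cos φ, so h·k = 1.
At 56.2°: h = 0.7012, k = 1.426; principal scales a = 1.426, b = 0.7012.
sin(ω/2) = (a − b)/(a + b) = 0.7249/2.127 = 0.3408, so ω = 2 arcsin(0.3408) ≈ 39.8°.

39.8°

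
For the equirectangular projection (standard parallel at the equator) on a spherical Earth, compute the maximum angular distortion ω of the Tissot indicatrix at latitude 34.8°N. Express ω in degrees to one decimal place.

For the equirectangular projection with φ₀ = 0 (plate carrée), h = 1 along meridians and k = sec φ along parallels.
At 34.8°: h = 1.000, k = 1.218; principal scales a = 1.218, b = 1.000.
sin(ω/2) = (a − b)/(a + b) = 0.2178/2.218 = 0.09821, so ω = 2 arcsin(0.09821) ≈ 11.3°.

11.3°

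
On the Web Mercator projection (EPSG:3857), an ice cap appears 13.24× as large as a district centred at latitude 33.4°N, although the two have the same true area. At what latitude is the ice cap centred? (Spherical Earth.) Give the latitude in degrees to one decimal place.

On Mercator, (apparent₁)/(apparent₂) = sec²φ₁ / sec²φ₂ when true areas are equal.
cos²φ₂ / cos²φ₁ = 13.24  ⇒  cos φ₁ = cos 33.4° / √13.24 = 0.8348/3.639 = 0.2294.
φ₁ = arccos(0.2294) ≈ 76.7°.

76.7°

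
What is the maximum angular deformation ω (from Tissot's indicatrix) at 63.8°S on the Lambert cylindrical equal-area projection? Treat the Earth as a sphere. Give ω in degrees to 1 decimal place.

84.7°

The Lambert cylindrical equal-area projection is the cylindrical equal-area projection with its standard parallel at the equator (φ₀ = 0). A cylindrical equal-area projection with standard parallel φ₀ has meridian scale h = cos φ / cos φ₀ and parallel scale k = cos φ₀ / cos φ (so areas are preserved, h·k = 1).
At 63.8°: h = 0.4415, k = 2.265; principal scales a = 2.265, b = 0.4415.
sin(ω/2) = (a − b)/(a + b) = 1.823/2.706 = 0.6737, so ω = 2 arcsin(0.6737) ≈ 84.7°.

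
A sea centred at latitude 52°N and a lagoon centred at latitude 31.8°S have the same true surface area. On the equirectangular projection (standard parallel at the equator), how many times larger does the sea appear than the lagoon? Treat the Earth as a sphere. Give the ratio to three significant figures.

For the equirectangular projection with φ₀ = 0 (plate carrée), h = 1 along meridians and k = sec φ along parallels.
Areal scale at 52°: h·k = 1.000 × 1.624 = 1.624.
Areal scale at 31.8°: h·k = 1.000 × 1.177 = 1.177.
Ratio = 1.624/1.177 ≈ 1.38.

1.38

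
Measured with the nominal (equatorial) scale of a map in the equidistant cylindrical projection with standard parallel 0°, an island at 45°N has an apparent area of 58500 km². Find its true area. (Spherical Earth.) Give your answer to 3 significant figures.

Plate carrée maps x = Rλ, y = Rφ. The meridian scale is h = 1 and the parallel scale is k = 1/cos φ = sec φ.
Areal scale = h·k = 1 × sec φ; at 45°, h = 1.000, k = 1.414, so h·k = 1.414.
True area = apparent / (areal scale) = 58500 / 1.414 ≈ 41400 km².

41400 km²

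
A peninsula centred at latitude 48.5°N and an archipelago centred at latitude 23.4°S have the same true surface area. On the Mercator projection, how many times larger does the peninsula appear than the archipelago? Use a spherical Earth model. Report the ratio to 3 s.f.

Mercator areal scale is sec²φ.
At 48.5°: sec²(48.5°) = 1/0.6626² = 2.278.
At 23.4°: sec²(23.4°) = 1/0.9178² = 1.187.
Ratio = 2.278/1.187 = cos²(23.4°)/cos²(48.5°) ≈ 1.92.

1.92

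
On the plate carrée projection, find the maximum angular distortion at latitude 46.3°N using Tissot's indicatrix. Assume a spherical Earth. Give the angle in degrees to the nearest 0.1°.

21.1°

For the equirectangular projection with φ₀ = 0 (plate carrée), h = 1 along meridians and k = sec φ along parallels.
At 46.3°: h = 1.000, k = 1.447; principal scales a = 1.447, b = 1.000.
sin(ω/2) = (a − b)/(a + b) = 0.4474/2.447 = 0.1828, so ω = 2 arcsin(0.1828) ≈ 21.1°.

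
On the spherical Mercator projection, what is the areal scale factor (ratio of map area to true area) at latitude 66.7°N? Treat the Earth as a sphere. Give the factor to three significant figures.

The Mercator projection is conformal; its linear scale factor is the same in every direction and equals sec φ = 1/cos φ.
Areal scale = k² = sec²φ = 1/cos²(66.7°) = 1/0.3955² = 6.392.

6.39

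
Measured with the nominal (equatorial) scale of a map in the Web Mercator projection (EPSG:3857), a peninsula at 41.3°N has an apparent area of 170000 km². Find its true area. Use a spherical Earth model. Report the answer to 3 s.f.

The Mercator projection is conformal; its linear scale factor is the same in every direction and equals sec φ = 1/cos φ.
Areal scale = k² = sec²φ = 1/cos²(41.3°) = 1/0.7513² = 1.772.
True area = apparent / (areal scale) = 170000 / 1.772 ≈ 95900 km².

95900 km²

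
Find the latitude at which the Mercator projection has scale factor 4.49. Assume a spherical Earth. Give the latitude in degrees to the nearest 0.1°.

77.1°

Mercator scale is k = sec φ = 1/cos φ.
1/cos φ = 4.49  ⇒  cos φ = 0.2227  ⇒  φ = arccos(0.2227) ≈ 77.1°.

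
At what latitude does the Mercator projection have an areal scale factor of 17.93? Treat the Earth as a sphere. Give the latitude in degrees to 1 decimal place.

76.3°

Mercator areal scale is sec²φ.
sec²φ = 17.93  ⇒  cos²φ = 0.05577  ⇒  cos φ = 0.2362.
φ = arccos(0.2362) ≈ 76.3°.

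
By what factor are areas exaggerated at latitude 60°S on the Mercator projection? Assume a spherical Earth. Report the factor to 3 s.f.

Mercator is conformal, so the point scale is isotropic: h = k = sec φ = 1/cos φ.
Areal scale = k² = sec²φ = 1/cos²(60°) = 1/0.5000² = 4.000.

4.00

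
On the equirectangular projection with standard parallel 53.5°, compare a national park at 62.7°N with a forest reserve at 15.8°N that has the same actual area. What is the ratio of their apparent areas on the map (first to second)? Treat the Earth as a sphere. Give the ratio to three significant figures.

2.10

The equidistant cylindrical projection with φ₀ = 53.5° has h = 1 (meridians true) and k = cos φ₀ / cos φ along parallels.
Areal scale at 62.7°: h·k = 1.000 × 1.297 = 1.297.
Areal scale at 15.8°: h·k = 1.000 × 0.6182 = 0.6182.
Ratio = 1.297/0.6182 ≈ 2.10.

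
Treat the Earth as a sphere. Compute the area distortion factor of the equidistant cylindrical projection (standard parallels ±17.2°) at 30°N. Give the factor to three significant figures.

1.10

In the equirectangular projection with standard parallel φ₀ = 17.2° (x = Rλ cos φ₀, y = Rφ), meridians are true-scale (h = 1) and the parallel scale is k = cos φ₀ / cos φ.
Areal scale = h·k = 1 × cos φ₀ / cos φ; at 30°, h = 1.000, k = 1.103, so h·k = 1.103.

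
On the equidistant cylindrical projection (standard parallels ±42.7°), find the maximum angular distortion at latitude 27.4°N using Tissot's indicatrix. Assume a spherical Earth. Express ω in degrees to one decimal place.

10.8°

The equidistant cylindrical projection with φ₀ = 42.7° has h = 1 (meridians true) and k = cos φ₀ / cos φ along parallels.
At 27.4°: h = 1.000, k = 0.8278; principal scales a = 1.000, b = 0.8278.
sin(ω/2) = (a − b)/(a + b) = 0.1722/1.828 = 0.09422, so ω = 2 arcsin(0.09422) ≈ 10.8°.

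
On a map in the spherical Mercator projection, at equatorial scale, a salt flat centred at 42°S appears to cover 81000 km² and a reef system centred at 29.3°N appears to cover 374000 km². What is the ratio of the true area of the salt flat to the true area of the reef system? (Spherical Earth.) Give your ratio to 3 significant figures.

Mercator's areal exaggeration is sec²φ; hence true area = (apparent area) · cos²φ.
True area of salt flat: 81000 × cos²(42°) = 81000 × 0.5523 = 44730 km².
True area of reef system: 374000 × cos²(29.3°) = 374000 × 0.7605 = 284400 km².
Ratio = 44730 / 284400 ≈ 0.157.

0.157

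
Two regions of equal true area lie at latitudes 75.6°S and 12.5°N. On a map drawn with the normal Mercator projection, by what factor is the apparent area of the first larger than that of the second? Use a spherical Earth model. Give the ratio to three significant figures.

Mercator areal scale is sec²φ.
At 75.6°: sec²(75.6°) = 1/0.2487² = 16.17.
At 12.5°: sec²(12.5°) = 1/0.9763² = 1.049.
Ratio = 16.17/1.049 = cos²(12.5°)/cos²(75.6°) ≈ 15.4.

15.4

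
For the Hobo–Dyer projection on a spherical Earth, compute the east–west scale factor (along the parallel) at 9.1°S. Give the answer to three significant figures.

0.803

Hobo–Dyer is a cylindrical equal-area projection with standard parallels at ±37.5°. For cylindrical equal-area with standard parallel φ₀, h = cos φ / cos φ₀ and k = cos φ₀ / cos φ, so h·k = 1.
k = cos 37.5° / cos 9.1° = 0.7934/0.9874 = 0.8035.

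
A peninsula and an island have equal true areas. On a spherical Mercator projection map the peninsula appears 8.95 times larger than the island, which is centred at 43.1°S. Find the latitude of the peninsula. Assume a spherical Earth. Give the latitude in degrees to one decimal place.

For equal true areas on Mercator, apparent areas scale as sec²φ, so the ratio is cos²φ₂ / cos²φ₁.
cos²φ₂ / cos²φ₁ = 8.95  ⇒  cos φ₁ = cos 43.1° / √8.95 = 0.7302/2.992 = 0.2441.
φ₁ = arccos(0.2441) ≈ 75.9°.

75.9°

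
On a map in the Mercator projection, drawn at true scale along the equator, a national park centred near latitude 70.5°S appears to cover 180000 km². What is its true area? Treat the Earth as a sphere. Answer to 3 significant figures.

Mercator is conformal, so the point scale is isotropic: h = k = sec φ = 1/cos φ.
Areal scale = k² = sec²φ = 1/cos²(70.5°) = 1/0.3338² = 8.974.
True area = apparent / (areal scale) = 180000 / 8.974 ≈ 20100 km².

20100 km²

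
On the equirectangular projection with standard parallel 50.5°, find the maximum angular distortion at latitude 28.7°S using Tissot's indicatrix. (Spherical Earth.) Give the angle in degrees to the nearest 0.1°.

With standard parallel φ₀ = 50.5°, the equirectangular projection gives x = Rλ cos φ₀, y = Rφ, so h = 1 and k = cos 50.5° / cos φ.
At 28.7°: h = 1.000, k = 0.7252; principal scales a = 1.000, b = 0.7252.
sin(ω/2) = (a − b)/(a + b) = 0.2748/1.725 = 0.1593, so ω = 2 arcsin(0.1593) ≈ 18.3°.

18.3°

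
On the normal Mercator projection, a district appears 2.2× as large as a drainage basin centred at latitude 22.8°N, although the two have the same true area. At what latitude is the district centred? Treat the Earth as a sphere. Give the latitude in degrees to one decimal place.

On Mercator, (apparent₁)/(apparent₂) = sec²φ₁ / sec²φ₂ when true areas are equal.
cos²φ₂ / cos²φ₁ = 2.2  ⇒  cos φ₁ = cos 22.8° / √2.2 = 0.9219/1.483 = 0.6215.
φ₁ = arccos(0.6215) ≈ 51.6°.

51.6°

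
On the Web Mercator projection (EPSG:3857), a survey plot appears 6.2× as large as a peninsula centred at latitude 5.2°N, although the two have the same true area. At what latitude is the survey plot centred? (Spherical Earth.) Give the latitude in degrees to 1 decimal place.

66.4°

On Mercator, (apparent₁)/(apparent₂) = sec²φ₁ / sec²φ₂ when true areas are equal.
cos²φ₂ / cos²φ₁ = 6.2  ⇒  cos φ₁ = cos 5.2° / √6.2 = 0.9959/2.490 = 0.4000.
φ₁ = arccos(0.4000) ≈ 66.4°.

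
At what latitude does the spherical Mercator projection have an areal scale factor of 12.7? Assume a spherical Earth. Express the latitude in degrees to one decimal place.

Mercator areal scale is sec²φ.
sec²φ = 12.7  ⇒  cos²φ = 0.07874  ⇒  cos φ = 0.2806.
φ = arccos(0.2806) ≈ 73.7°.

73.7°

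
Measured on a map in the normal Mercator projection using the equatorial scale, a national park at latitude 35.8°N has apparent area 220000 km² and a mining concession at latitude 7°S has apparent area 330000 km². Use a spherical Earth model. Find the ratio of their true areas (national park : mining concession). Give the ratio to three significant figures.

0.445

On Mercator the areal scale is sec²φ, so true area = apparent × cos²φ.
True area of national park: 220000 × cos²(35.8°) = 220000 × 0.6578 = 144700 km².
True area of mining concession: 330000 × cos²(7°) = 330000 × 0.9851 = 325100 km².
Ratio = 144700 / 325100 ≈ 0.445.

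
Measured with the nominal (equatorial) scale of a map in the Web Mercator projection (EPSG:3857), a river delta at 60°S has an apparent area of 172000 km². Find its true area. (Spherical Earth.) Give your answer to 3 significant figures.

Mercator is conformal, so the point scale is isotropic: h = k = sec φ = 1/cos φ.
Areal scale = k² = sec²φ = 1/cos²(60°) = 1/0.5000² = 4.000.
True area = apparent / (areal scale) = 172000 / 4.000 ≈ 43000 km².

43000 km²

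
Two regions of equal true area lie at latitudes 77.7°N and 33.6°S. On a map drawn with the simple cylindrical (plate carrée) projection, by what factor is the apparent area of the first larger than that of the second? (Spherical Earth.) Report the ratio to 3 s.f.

3.91

For the equirectangular projection with φ₀ = 0 (plate carrée), h = 1 along meridians and k = sec φ along parallels.
Areal scale at 77.7°: h·k = 1.000 × 4.694 = 4.694.
Areal scale at 33.6°: h·k = 1.000 × 1.201 = 1.201.
Ratio = 4.694/1.201 ≈ 3.91.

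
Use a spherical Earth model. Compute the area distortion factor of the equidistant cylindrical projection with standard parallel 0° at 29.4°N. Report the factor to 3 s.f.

In the plate carrée (x = Rλ, y = Rφ), meridians are true-scale (h = 1) and parallels are stretched by k = sec φ.
Areal scale = h·k = 1 × sec φ; at 29.4°, h = 1.000, k = 1.148, so h·k = 1.148.

1.15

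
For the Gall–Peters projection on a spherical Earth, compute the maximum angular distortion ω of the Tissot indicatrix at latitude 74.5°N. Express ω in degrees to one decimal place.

97.2°

The Gall–Peters projection is cylindrical equal-area with φ₀ = 45°. A cylindrical equal-area projection with standard parallel φ₀ has meridian scale h = cos φ / cos φ₀ and parallel scale k = cos φ₀ / cos φ (so areas are preserved, h·k = 1).
At 74.5°: h = 0.3779, k = 2.646; principal scales a = 2.646, b = 0.3779.
sin(ω/2) = (a − b)/(a + b) = 2.268/3.024 = 0.7500, so ω = 2 arcsin(0.7500) ≈ 97.2°.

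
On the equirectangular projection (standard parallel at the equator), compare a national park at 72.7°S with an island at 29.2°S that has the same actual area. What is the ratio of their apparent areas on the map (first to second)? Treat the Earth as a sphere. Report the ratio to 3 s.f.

For the equirectangular projection with φ₀ = 0 (plate carrée), h = 1 along meridians and k = sec φ along parallels.
Areal scale at 72.7°: h·k = 1.000 × 3.363 = 3.363.
Areal scale at 29.2°: h·k = 1.000 × 1.146 = 1.146.
Ratio = 3.363/1.146 ≈ 2.94.

2.94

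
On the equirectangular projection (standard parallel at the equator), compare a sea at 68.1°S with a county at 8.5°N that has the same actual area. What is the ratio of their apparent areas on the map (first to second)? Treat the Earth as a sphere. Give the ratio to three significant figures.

2.65

Plate carrée maps x = Rλ, y = Rφ. The meridian scale is h = 1 and the parallel scale is k = 1/cos φ = sec φ.
Areal scale at 68.1°: h·k = 1.000 × 2.681 = 2.681.
Areal scale at 8.5°: h·k = 1.000 × 1.011 = 1.011.
Ratio = 2.681/1.011 ≈ 2.65.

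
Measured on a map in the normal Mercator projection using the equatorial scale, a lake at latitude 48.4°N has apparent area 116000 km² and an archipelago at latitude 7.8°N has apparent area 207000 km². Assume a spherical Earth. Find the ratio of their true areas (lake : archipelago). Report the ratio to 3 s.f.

Since Mercator area scale is 1/cos²φ, the true area equals the apparent area multiplied by cos²φ.
True area of lake: 116000 × cos²(48.4°) = 116000 × 0.4408 = 51130 km².
True area of archipelago: 207000 × cos²(7.8°) = 207000 × 0.9816 = 203200 km².
Ratio = 51130 / 203200 ≈ 0.252.

0.252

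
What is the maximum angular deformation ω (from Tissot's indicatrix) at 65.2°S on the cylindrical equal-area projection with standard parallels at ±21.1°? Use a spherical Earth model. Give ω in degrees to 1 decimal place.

A cylindrical equal-area projection with standard parallel φ₀ has meridian scale h = cos φ / cos φ₀ and parallel scale k = cos φ₀ / cos φ (so areas are preserved, h·k = 1).
At 65.2°: h = 0.4496, k = 2.224; principal scales a = 2.224, b = 0.4496.
sin(ω/2) = (a − b)/(a + b) = 1.775/2.674 = 0.6637, so ω = 2 arcsin(0.6637) ≈ 83.2°.

83.2°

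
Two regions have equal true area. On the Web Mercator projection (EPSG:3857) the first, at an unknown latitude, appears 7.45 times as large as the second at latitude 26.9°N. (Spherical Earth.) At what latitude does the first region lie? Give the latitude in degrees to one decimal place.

Mercator areal scale is sec²φ, so apparent-area ratio = sec²φ₁ / sec²φ₂ = cos²φ₂ / cos²φ₁.
cos²φ₂ / cos²φ₁ = 7.45  ⇒  cos φ₁ = cos 26.9° / √7.45 = 0.8918/2.729 = 0.3267.
φ₁ = arccos(0.3267) ≈ 70.9°.

70.9°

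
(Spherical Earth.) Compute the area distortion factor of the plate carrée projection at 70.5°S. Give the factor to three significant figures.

Plate carrée maps x = Rλ, y = Rφ. The meridian scale is h = 1 and the parallel scale is k = 1/cos φ = sec φ.
Areal scale = h·k = 1 × sec φ; at 70.5°, h = 1.000, k = 2.996, so h·k = 2.996.

3.00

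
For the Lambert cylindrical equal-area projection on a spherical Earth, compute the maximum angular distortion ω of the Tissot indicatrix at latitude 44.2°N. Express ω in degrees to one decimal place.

37.5°

The Lambert cylindrical equal-area projection is the cylindrical equal-area projection with its standard parallel at the equator (φ₀ = 0). Cylindrical equal-area (φ₀ = 0°): h = cos φ / cos 0° along meridians, k = cos 0° / cos φ along parallels; h·k = 1.
At 44.2°: h = 0.7169, k = 1.395; principal scales a = 1.395, b = 0.7169.
sin(ω/2) = (a − b)/(a + b) = 0.6780/2.112 = 0.3210, so ω = 2 arcsin(0.3210) ≈ 37.5°.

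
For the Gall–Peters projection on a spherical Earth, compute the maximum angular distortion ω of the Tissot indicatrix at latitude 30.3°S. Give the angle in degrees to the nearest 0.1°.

22.7°

Gall–Peters is a cylindrical equal-area projection with standard parallels at ±45°. For cylindrical equal-area with standard parallel φ₀, h = cos φ / cos φ₀ and k = cos φ₀ / cos φ, so h·k = 1.
At 30.3°: h = 1.221, k = 0.8190; principal scales a = 1.221, b = 0.8190.
sin(ω/2) = (a − b)/(a + b) = 0.4020/2.040 = 0.1971, so ω = 2 arcsin(0.1971) ≈ 22.7°.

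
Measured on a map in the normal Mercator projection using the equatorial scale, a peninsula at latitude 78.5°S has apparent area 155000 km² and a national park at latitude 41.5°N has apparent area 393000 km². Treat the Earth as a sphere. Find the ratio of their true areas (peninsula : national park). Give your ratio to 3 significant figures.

0.0279

Mercator's areal exaggeration is sec²φ; hence true area = (apparent area) · cos²φ.
True area of peninsula: 155000 × cos²(78.5°) = 155000 × 0.03975 = 6161 km².
True area of national park: 393000 × cos²(41.5°) = 393000 × 0.5609 = 220400 km².
Ratio = 6161 / 220400 ≈ 0.0279.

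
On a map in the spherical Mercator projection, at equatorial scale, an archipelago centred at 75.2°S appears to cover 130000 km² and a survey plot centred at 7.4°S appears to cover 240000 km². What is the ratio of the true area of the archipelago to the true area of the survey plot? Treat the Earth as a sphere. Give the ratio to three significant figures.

0.0359

On Mercator the areal scale is sec²φ, so true area = apparent × cos²φ.
True area of archipelago: 130000 × cos²(75.2°) = 130000 × 0.06525 = 8483 km².
True area of survey plot: 240000 × cos²(7.4°) = 240000 × 0.9834 = 236000 km².
Ratio = 8483 / 236000 ≈ 0.0359.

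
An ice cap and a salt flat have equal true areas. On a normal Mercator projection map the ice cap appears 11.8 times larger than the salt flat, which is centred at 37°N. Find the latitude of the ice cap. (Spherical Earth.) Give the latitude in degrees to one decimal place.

Mercator areal scale is sec²φ, so apparent-area ratio = sec²φ₁ / sec²φ₂ = cos²φ₂ / cos²φ₁.
cos²φ₂ / cos²φ₁ = 11.8  ⇒  cos φ₁ = cos 37° / √11.8 = 0.7986/3.435 = 0.2325.
φ₁ = arccos(0.2325) ≈ 76.6°.

76.6°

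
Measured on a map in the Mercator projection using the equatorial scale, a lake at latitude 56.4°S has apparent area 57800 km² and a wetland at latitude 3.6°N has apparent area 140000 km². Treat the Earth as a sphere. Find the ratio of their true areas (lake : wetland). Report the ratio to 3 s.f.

Since Mercator area scale is 1/cos²φ, the true area equals the apparent area multiplied by cos²φ.
True area of lake: 57800 × cos²(56.4°) = 57800 × 0.3062 = 17700 km².
True area of wetland: 140000 × cos²(3.6°) = 140000 × 0.9961 = 139400 km².
Ratio = 17700 / 139400 ≈ 0.127.

0.127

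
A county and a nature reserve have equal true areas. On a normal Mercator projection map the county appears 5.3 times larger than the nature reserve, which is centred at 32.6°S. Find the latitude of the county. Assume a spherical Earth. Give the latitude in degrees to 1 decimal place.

68.5°

For equal true areas on Mercator, apparent areas scale as sec²φ, so the ratio is cos²φ₂ / cos²φ₁.
cos²φ₂ / cos²φ₁ = 5.3  ⇒  cos φ₁ = cos 32.6° / √5.3 = 0.8425/2.302 = 0.3659.
φ₁ = arccos(0.3659) ≈ 68.5°.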